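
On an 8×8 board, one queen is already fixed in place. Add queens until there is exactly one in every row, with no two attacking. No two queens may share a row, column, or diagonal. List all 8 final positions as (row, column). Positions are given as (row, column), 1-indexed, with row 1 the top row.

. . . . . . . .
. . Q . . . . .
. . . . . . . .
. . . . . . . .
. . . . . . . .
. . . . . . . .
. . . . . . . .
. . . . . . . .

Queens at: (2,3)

(1,5) (2,3) (3,1) (4,6) (5,8) (6,2) (7,4) (8,7)

Row 1: attacked by (2,3)→{2,3,4}. Safe: 1, 5, 6, 7, 8. Place at column 5.
Row 3: attacked by (1,5)→{3,5,7}; (2,3)→{2,3,4}. Safe: 1, 6, 8. Place at column 1.
Row 4: attacked by (1,5)→{2,5,8}; (2,3)→{1,3,5}; (3,1)→{1,2}. Safe: 4, 6, 7. Place at column 6.
Row 5: attacked by (1,5)→{1,5}; (2,3)→{3,6}; (3,1)→{1,3}; (4,6)→{5,6,7}. Safe: 2, 4, 8. Place at column 8.
Row 6: attacked by (1,5)→{5}; (2,3)→{3,7}; (3,1)→{1,4}; (4,6)→{4,6,8}; (5,8)→{7,8}. Safe: 2. Place at column 2.
Row 7: attacked by (1,5)→{5}; (2,3)→{3,8}; (3,1)→{1,5}; (4,6)→{3,6}; (5,8)→{6,8}; (6,2)→{1,2,3}. Safe: 4, 7. Place at column 4.
Row 8: attacked by (1,5)→{5}; (2,3)→{3}; (3,1)→{1,6}; (4,6)→{2,6}; (5,8)→{5,8}; (6,2)→{2,4}; (7,4)→{3,4,5}. Safe: 7. Place at column 7.
Columns [5, 3, 1, 6, 8, 2, 4, 7], r−c [-4, -1, 2, -2, -3, 4, 3, 1], r+c [6, 5, 4, 10, 13, 8, 11, 15] are all distinct, so no two queens attack.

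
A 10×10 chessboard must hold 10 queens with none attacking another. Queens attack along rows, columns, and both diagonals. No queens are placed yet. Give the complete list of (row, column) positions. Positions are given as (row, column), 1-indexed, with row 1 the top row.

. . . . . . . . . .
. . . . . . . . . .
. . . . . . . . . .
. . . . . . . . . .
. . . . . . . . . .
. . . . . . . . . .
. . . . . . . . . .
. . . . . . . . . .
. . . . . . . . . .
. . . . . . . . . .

(1,10) (2,4) (3,6) (4,3) (5,9) (6,2) (7,5) (8,8) (9,1) (10,7)

Row 1: Safe: 1, 2, 3, 4, 5, 6, 7, 8, 9, 10. Place at column 10.
Row 2: attacked by (1,10)→{9,10}. Safe: 1, 2, 3, 4, 5, 6, 7, 8. Place at column 4.
Row 3: attacked by (1,10)→{8,10}; (2,4)→{3,4,5}. Safe: 1, 2, 6, 7, 9. Place at column 6.
Row 4: attacked by (1,10)→{7,10}; (2,4)→{2,4,6}; (3,6)→{5,6,7}. Safe: 1, 3, 8, 9. Place at column 3.
Row 5: attacked by (1,10)→{6,10}; (2,4)→{1,4,7}; (3,6)→{4,6,8}; (4,3)→{2,3,4}. Safe: 5, 9. Place at column 9.
Row 6: attacked by (1,10)→{5,10}; (2,4)→{4,8}; (3,6)→{3,6,9}; (4,3)→{1,3,5}; (5,9)→{8,9,10}. Safe: 2, 7. Place at column 2.
Row 7: attacked by (1,10)→{4,10}; (2,4)→{4,9}; (3,6)→{2,6,10}; (4,3)→{3,6}; (5,9)→{7,9}; (6,2)→{1,2,3}. Safe: 5, 8. Place at column 5.
Row 8: attacked by (1,10)→{3,10}; (2,4)→{4,10}; (3,6)→{1,6}; (4,3)→{3,7}; (5,9)→{6,9}; (6,2)→{2,4}; (7,5)→{4,5,6}. Safe: 8. Place at column 8.
Row 9: attacked by (1,10)→{2,10}; (2,4)→{4}; (3,6)→{6}; (4,3)→{3,8}; (5,9)→{5,9}; (6,2)→{2,5}; (7,5)→{3,5,7}; (8,8)→{7,8,9}. Safe: 1. Place at column 1.
Row 10: attacked by (1,10)→{1,10}; (2,4)→{4}; (3,6)→{6}; (4,3)→{3,9}; (5,9)→{4,9}; (6,2)→{2,6}; (7,5)→{2,5,8}; (8,8)→{6,8,10}; (9,1)→{1,2}. Safe: 7. Place at column 7.
Columns [10, 4, 6, 3, 9, 2, 5, 8, 1, 7], r−c [-9, -2, -3, 1, -4, 4, 2, 0, 8, 3], r+c [11, 6, 9, 7, 14, 8, 12, 16, 10, 17] are all distinct, so no two queens attack.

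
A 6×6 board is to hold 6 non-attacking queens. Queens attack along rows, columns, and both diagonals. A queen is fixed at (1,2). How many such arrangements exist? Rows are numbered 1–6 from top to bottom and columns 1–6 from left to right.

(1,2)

1

Branch on row 2: col 4 → 1; col 5 → 0; col 6 → 0.
Sum: 1 + 0 + 0 = 1.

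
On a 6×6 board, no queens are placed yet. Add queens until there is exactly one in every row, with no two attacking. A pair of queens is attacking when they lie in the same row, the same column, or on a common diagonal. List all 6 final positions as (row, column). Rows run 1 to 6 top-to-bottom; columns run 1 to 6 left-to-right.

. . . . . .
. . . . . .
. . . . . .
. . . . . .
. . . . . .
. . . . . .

Row 1: Safe: 1, 2, 3, 4, 5, 6. Place at column 2.
Row 2: attacked by (1,2)→{1,2,3}. Safe: 4, 5, 6. Place at column 4.
Row 3: attacked by (1,2)→{2,4}; (2,4)→{3,4,5}. Safe: 1, 6. Place at column 6.
Row 4: attacked by (1,2)→{2,5}; (2,4)→{2,4,6}; (3,6)→{5,6}. Safe: 1, 3. Place at column 1.
Row 5: attacked by (1,2)→{2,6}; (2,4)→{1,4}; (3,6)→{4,6}; (4,1)→{1,2}. Safe: 3, 5. Place at column 3.
Row 6: attacked by (1,2)→{2}; (2,4)→{4}; (3,6)→{3,6}; (4,1)→{1,3}; (5,3)→{2,3,4}. Safe: 5. Place at column 5.
Columns [2, 4, 6, 1, 3, 5], r−c [-1, -2, -3, 3, 2, 1], r+c [3, 6, 9, 5, 8, 11] are all distinct, so no two queens attack.

(1,2) (2,4) (3,6) (4,1) (5,3) (6,5)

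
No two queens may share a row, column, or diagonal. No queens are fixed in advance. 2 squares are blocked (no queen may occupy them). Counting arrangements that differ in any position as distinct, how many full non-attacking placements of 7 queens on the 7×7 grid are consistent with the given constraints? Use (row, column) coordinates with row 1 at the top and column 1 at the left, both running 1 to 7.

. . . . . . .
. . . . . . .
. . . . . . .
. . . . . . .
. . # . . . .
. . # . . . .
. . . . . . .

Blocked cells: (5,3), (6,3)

28

Branch on row 1: col 1 → 3; col 2 → 3; col 3 → 6; col 4 → 4; col 5 → 4; col 6 → 5; col 7 → 3.
Sum: 3 + 3 + 6 + 4 + 4 + 5 + 3 = 28.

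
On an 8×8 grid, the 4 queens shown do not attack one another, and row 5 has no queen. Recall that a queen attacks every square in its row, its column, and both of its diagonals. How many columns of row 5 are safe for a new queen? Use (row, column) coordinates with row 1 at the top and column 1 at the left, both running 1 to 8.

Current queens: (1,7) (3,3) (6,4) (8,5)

1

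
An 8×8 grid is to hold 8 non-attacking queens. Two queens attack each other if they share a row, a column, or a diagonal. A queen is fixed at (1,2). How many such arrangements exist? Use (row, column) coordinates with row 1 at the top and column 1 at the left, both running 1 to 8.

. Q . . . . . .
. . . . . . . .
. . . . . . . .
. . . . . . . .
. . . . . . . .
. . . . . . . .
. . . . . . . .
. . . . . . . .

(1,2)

Branch on row 2: col 4 → 1; col 5 → 2; col 6 → 2; col 7 → 2; col 8 → 1.
Sum: 1 + 2 + 2 + 2 + 1 = 8.

8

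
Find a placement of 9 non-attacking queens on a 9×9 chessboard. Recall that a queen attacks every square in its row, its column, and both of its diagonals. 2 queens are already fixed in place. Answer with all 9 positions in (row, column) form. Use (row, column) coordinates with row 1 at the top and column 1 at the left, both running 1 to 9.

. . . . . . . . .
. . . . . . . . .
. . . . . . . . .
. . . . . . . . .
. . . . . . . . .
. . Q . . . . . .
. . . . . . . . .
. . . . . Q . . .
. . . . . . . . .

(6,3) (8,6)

Row 1: attacked by (6,3)→{3,8}; (8,6)→{6}. Safe: 1, 2, 4, 5, 7, 9. Place at column 5.
Row 2: attacked by (1,5)→{4,5,6}; (6,3)→{3,7}; (8,6)→{6}. Safe: 1, 2, 8, 9. Place at column 9.
Row 3: attacked by (1,5)→{3,5,7}; (2,9)→{8,9}; (6,3)→{3,6}; (8,6)→{1,6}. Safe: 2, 4. Place at column 2.
Row 4: attacked by (1,5)→{2,5,8}; (2,9)→{7,9}; (3,2)→{1,2,3}; (6,3)→{1,3,5}; (8,6)→{2,6}. Safe: 4. Place at column 4.
Row 5: attacked by (1,5)→{1,5,9}; (2,9)→{6,9}; (3,2)→{2,4}; (4,4)→{3,4,5}; (6,3)→{2,3,4}; (8,6)→{3,6,9}. Safe: 7, 8. Place at column 7.
Row 7: attacked by (1,5)→{5}; (2,9)→{4,9}; (3,2)→{2,6}; (4,4)→{1,4,7}; (5,7)→{5,7,9}; (6,3)→{2,3,4}; (8,6)→{5,6,7}. Safe: 8. Place at column 8.
Row 9: attacked by (1,5)→{5}; (2,9)→{2,9}; (3,2)→{2,8}; (4,4)→{4,9}; (5,7)→{3,7}; (6,3)→{3,6}; (7,8)→{6,8}; (8,6)→{5,6,7}. Safe: 1. Place at column 1.
Columns [5, 9, 2, 4, 7, 3, 8, 6, 1], r−c [-4, -7, 1, 0, -2, 3, -1, 2, 8], r+c [6, 11, 5, 8, 12, 9, 15, 14, 10] are all distinct, so no two queens attack.

(1,5) (2,9) (3,2) (4,4) (5,7) (6,3) (7,8) (8,6) (9,1)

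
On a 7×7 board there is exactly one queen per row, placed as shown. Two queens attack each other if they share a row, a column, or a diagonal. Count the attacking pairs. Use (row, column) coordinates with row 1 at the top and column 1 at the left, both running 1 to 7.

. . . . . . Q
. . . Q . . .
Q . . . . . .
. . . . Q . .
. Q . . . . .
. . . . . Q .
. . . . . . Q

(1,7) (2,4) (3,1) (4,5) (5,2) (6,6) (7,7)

2

Same column: (1,7)–(7,7) (column 7).
Same diagonal: (6,6)–(7,7) (|6−7| = |6−7| = 1).
Total attacking pairs: 2.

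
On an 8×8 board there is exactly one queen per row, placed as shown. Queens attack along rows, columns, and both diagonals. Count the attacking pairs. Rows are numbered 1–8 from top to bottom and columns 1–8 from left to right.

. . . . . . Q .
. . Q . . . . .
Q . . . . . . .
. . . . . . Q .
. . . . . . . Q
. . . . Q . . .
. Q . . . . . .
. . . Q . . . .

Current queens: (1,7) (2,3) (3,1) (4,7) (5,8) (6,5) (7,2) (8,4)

Same column: (1,7)–(4,7) (column 7).
Same diagonal: (4,7)–(5,8) (|4−5| = |7−8| = 1); (4,7)–(6,5) (|4−6| = |7−5| = 2).
Total attacking pairs: 3.

3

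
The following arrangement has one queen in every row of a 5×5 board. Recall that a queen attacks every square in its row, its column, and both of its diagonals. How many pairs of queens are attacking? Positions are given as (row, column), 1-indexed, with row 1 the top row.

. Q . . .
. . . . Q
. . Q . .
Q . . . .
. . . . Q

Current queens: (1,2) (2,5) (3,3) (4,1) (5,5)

2

Same column: (2,5)–(5,5) (column 5).
Same diagonal: (3,3)–(5,5) (|3−5| = |3−5| = 2).
Total attacking pairs: 2.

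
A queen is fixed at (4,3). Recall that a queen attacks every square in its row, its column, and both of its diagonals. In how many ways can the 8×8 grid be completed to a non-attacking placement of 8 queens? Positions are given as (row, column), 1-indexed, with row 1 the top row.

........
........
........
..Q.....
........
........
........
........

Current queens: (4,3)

12

Branch on row 1: col 1 → 1; col 2 → 1; col 4 → 6; col 5 → 1; col 7 → 1; col 8 → 2.
Sum: 1 + 1 + 6 + 1 + 1 + 2 = 12.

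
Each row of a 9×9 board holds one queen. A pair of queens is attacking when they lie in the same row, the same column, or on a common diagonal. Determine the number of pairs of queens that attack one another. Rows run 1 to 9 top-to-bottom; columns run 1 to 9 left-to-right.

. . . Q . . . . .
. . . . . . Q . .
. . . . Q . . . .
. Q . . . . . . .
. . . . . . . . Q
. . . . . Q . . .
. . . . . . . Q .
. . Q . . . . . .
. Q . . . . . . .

2

Same column: (4,2)–(9,2) (column 2).
Same diagonal: (8,3)–(9,2) (|8−9| = |3−2| = 1).
Total attacking pairs: 2.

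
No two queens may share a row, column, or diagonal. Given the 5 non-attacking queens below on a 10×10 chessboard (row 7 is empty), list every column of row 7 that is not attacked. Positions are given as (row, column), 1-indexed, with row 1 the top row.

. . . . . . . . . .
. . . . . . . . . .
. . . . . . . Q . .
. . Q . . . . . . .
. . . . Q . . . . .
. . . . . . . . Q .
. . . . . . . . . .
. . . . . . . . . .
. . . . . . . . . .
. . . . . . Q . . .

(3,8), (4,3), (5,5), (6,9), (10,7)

columns 1, 2

(3,8) attacks row 7 at column 8 and diagonals 4.
(4,3) attacks row 7 at column 3 and diagonals 6.
(5,5) attacks row 7 at column 5 and diagonals 3, 7.
(6,9) attacks row 7 at column 9 and diagonals 8, 10.
(10,7) attacks row 7 at column 7 and diagonals 4, 10.
Attacked columns: {3, 4, 5, 6, 7, 8, 9, 10}. Safe: {1, 2}.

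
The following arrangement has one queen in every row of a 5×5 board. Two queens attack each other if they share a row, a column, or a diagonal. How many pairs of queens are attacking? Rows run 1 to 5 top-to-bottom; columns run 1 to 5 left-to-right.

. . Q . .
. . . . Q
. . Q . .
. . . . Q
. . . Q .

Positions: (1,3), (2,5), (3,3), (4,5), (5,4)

3

Same column: (1,3)–(3,3) (column 3); (2,5)–(4,5) (column 5).
Same diagonal: (4,5)–(5,4) (|4−5| = |5−4| = 1).
Total attacking pairs: 3.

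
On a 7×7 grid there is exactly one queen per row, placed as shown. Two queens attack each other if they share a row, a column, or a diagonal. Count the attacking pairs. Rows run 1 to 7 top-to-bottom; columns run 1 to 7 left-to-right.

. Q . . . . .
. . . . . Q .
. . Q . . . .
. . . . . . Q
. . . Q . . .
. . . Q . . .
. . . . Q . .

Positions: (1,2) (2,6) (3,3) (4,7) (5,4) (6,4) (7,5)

Same column: (5,4)–(6,4) (column 4).
Same diagonal: (6,4)–(7,5) (|6−7| = |4−5| = 1).
Total attacking pairs: 2.

2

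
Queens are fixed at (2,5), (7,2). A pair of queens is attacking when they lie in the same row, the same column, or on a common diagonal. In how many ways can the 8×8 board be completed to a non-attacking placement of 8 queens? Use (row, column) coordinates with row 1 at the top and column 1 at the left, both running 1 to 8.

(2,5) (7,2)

3

Branch on row 1: col 1 → 1; col 3 → 1; col 7 → 1.
Sum: 1 + 1 + 1 = 3.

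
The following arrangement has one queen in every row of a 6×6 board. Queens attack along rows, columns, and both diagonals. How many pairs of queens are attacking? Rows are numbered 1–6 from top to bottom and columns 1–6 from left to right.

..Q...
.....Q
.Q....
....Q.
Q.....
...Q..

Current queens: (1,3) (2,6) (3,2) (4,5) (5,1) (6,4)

0

All columns are distinct and no two queens satisfy |Δrow| = |Δcol|, so no pair attacks.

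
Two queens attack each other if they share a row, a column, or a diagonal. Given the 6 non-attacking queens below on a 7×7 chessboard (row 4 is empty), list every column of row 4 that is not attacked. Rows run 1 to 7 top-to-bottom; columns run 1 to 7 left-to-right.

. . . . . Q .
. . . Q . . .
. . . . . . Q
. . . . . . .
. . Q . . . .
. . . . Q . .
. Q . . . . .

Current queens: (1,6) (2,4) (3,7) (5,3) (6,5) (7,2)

(1,6) attacks row 4 at column 6 and diagonals 3.
(2,4) attacks row 4 at column 4 and diagonals 2, 6.
(3,7) attacks row 4 at column 7 and diagonals 6.
(5,3) attacks row 4 at column 3 and diagonals 2, 4.
(6,5) attacks row 4 at column 5 and diagonals 3, 7.
(7,2) attacks row 4 at column 2 and diagonals 5.
Attacked columns: {2, 3, 4, 5, 6, 7}. Safe: {1}.

columns 1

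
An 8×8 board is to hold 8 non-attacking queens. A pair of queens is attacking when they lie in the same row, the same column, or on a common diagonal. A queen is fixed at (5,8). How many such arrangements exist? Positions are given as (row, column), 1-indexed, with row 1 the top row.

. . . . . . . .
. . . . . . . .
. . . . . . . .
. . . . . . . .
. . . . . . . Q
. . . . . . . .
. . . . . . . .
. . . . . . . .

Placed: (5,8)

18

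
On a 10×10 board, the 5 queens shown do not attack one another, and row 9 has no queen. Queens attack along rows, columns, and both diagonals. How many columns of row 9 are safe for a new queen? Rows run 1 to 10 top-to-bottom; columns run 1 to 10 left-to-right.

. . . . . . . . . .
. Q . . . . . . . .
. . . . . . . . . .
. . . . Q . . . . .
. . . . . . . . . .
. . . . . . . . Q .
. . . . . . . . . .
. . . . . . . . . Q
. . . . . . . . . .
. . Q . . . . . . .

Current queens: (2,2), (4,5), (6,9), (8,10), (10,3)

3

(2,2) attacks row 9 at column 2 and diagonals 9.
(4,5) attacks row 9 at column 5 and diagonals 10.
(6,9) attacks row 9 at column 9 and diagonals 6.
(8,10) attacks row 9 at column 10 and diagonals 9.
(10,3) attacks row 9 at column 3 and diagonals 2, 4.
Attacked columns: {2, 3, 4, 5, 6, 9, 10}. Safe: {1, 7, 8}.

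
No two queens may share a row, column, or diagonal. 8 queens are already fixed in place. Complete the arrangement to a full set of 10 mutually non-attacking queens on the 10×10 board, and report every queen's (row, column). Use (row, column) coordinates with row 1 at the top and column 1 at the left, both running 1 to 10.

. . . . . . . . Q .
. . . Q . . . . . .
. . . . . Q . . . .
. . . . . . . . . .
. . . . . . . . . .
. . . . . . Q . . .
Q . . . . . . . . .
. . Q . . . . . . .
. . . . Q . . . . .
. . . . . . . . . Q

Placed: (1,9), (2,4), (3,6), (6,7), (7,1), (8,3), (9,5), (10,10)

Row 4: attacked by (1,9)→{6,9}; (2,4)→{2,4,6}; (3,6)→{5,6,7}; (6,7)→{5,7,9}; (7,1)→{1,4}; (8,3)→{3,7}; (9,5)→{5,10}; (10,10)→{4,10}. Safe: 8. Place at column 8.
Row 5: attacked by (1,9)→{5,9}; (2,4)→{1,4,7}; (3,6)→{4,6,8}; (4,8)→{7,8,9}; (6,7)→{6,7,8}; (7,1)→{1,3}; (8,3)→{3,6}; (9,5)→{1,5,9}; (10,10)→{5,10}. Safe: 2. Place at column 2.
Columns [9, 4, 6, 8, 2, 7, 1, 3, 5, 10], r−c [-8, -2, -3, -4, 3, -1, 6, 5, 4, 0], r+c [10, 6, 9, 12, 7, 13, 8, 11, 14, 20] are all distinct, so no two queens attack.

(1,9) (2,4) (3,6) (4,8) (5,2) (6,7) (7,1) (8,3) (9,5) (10,10)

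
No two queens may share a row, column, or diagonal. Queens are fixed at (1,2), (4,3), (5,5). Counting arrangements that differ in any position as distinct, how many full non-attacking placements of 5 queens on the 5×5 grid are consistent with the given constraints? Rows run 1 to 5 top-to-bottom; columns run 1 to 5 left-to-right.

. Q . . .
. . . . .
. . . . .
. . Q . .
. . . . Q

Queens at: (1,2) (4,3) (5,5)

1

Branch on row 2: col 4 → 1.
Sum: 1 = 1.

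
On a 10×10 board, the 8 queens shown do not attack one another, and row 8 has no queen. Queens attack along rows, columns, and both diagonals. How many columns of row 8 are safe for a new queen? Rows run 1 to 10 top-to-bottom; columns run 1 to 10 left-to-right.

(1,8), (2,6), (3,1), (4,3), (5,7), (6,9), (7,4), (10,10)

1

(1,8) attacks row 8 at column 8 and diagonals 1.
(2,6) attacks row 8 at column 6.
(3,1) attacks row 8 at column 1 and diagonals 6.
(4,3) attacks row 8 at column 3 and diagonals 7.
(5,7) attacks row 8 at column 7 and diagonals 4, 10.
(6,9) attacks row 8 at column 9 and diagonals 7.
(7,4) attacks row 8 at column 4 and diagonals 3, 5.
(10,10) attacks row 8 at column 10 and diagonals 8.
Attacked columns: {1, 3, 4, 5, 6, 7, 8, 9, 10}. Safe: {2}.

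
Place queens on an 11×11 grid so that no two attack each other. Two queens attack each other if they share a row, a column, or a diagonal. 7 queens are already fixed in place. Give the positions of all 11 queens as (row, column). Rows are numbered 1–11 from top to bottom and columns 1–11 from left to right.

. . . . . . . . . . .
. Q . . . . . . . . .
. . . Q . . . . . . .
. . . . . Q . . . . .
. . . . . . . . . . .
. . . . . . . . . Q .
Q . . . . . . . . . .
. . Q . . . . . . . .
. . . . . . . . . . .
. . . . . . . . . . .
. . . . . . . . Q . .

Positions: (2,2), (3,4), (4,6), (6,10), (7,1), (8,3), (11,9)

Row 1: attacked by (2,2)→{1,2,3}; (3,4)→{2,4,6}; (4,6)→{3,6,9}; (6,10)→{5,10}; (7,1)→{1,7}; (8,3)→{3,10}; (11,9)→{9}. Safe: 8, 11. Place at column 11.
Row 5: attacked by (1,11)→{7,11}; (2,2)→{2,5}; (3,4)→{2,4,6}; (4,6)→{5,6,7}; (6,10)→{9,10,11}; (7,1)→{1,3}; (8,3)→{3,6}; (11,9)→{3,9}. Safe: 8. Place at column 8.
Row 9: attacked by (1,11)→{3,11}; (2,2)→{2,9}; (3,4)→{4,10}; (4,6)→{1,6,11}; (5,8)→{4,8}; (6,10)→{7,10}; (7,1)→{1,3}; (8,3)→{2,3,4}; (11,9)→{7,9,11}. Safe: 5. Place at column 5.
Row 10: attacked by (1,11)→{2,11}; (2,2)→{2,10}; (3,4)→{4,11}; (4,6)→{6}; (5,8)→{3,8}; (6,10)→{6,10}; (7,1)→{1,4}; (8,3)→{1,3,5}; (9,5)→{4,5,6}; (11,9)→{8,9,10}. Safe: 7. Place at column 7.
Columns [11, 2, 4, 6, 8, 10, 1, 3, 5, 7, 9], r−c [-10, 0, -1, -2, -3, -4, 6, 5, 4, 3, 2], r+c [12, 4, 7, 10, 13, 16, 8, 11, 14, 17, 20] are all distinct, so no two queens attack.

(1,11) (2,2) (3,4) (4,6) (5,8) (6,10) (7,1) (8,3) (9,5) (10,7) (11,9)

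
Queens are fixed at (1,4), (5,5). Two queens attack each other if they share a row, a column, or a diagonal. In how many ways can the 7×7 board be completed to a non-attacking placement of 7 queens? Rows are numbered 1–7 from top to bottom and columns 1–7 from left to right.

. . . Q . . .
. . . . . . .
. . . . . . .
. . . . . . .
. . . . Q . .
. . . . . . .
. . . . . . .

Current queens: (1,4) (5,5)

Branch on row 2: col 1 → 0; col 6 → 1; col 7 → 0.
Sum: 0 + 1 + 0 = 1.

1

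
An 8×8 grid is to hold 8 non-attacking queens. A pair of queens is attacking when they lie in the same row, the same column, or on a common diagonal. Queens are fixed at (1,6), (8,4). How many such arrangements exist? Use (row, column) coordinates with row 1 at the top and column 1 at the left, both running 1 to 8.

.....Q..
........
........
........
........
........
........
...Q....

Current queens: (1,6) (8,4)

Branch on row 2: col 1 → 1; col 2 → 1; col 3 → 2; col 8 → 0.
Sum: 1 + 1 + 2 + 0 = 4.

4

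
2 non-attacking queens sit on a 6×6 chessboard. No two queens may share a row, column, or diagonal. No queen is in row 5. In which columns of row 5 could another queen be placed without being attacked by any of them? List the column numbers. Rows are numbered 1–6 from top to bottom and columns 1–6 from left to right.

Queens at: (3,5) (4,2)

(3,5) attacks row 5 at column 5 and diagonals 3.
(4,2) attacks row 5 at column 2 and diagonals 1, 3.
Attacked columns: {1, 2, 3, 5}. Safe: {4, 6}.

columns 4, 6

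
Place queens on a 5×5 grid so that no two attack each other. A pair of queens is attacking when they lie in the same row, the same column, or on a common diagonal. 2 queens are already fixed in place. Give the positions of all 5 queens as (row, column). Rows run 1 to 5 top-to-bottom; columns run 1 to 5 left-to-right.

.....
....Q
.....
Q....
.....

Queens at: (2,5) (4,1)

Row 1: attacked by (2,5)→{4,5}; (4,1)→{1,4}. Safe: 2, 3. Place at column 2.
Row 3: attacked by (1,2)→{2,4}; (2,5)→{4,5}; (4,1)→{1,2}. Safe: 3. Place at column 3.
Row 5: attacked by (1,2)→{2}; (2,5)→{2,5}; (3,3)→{1,3,5}; (4,1)→{1,2}. Safe: 4. Place at column 4.
Columns [2, 5, 3, 1, 4], r−c [-1, -3, 0, 3, 1], r+c [3, 7, 6, 5, 9] are all distinct, so no two queens attack.

(1,2) (2,5) (3,3) (4,1) (5,4)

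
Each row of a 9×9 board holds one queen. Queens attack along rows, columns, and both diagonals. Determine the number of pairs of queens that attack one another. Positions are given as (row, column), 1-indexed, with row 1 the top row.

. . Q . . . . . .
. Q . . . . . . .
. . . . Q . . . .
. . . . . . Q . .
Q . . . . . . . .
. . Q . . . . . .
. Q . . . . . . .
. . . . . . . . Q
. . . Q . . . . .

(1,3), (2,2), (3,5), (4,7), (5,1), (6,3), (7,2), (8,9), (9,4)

6

Same column: (1,3)–(6,3) (column 3); (2,2)–(7,2) (column 2).
Same diagonal: (1,3)–(2,2) (|1−2| = |3−2| = 1); (1,3)–(3,5) (|1−3| = |3−5| = 2); (6,3)–(7,2) (|6−7| = |3−2| = 1); (7,2)–(9,4) (|7−9| = |2−4| = 2).
Total attacking pairs: 6.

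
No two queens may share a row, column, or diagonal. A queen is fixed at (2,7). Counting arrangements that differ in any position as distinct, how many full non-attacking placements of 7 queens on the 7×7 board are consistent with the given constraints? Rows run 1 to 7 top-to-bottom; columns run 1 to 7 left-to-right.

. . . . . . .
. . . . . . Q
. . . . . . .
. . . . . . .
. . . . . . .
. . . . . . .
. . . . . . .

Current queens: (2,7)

Branch on row 1: col 1 → 0; col 2 → 1; col 3 → 2; col 4 → 2; col 5 → 2.
Sum: 0 + 1 + 2 + 2 + 2 = 7.

7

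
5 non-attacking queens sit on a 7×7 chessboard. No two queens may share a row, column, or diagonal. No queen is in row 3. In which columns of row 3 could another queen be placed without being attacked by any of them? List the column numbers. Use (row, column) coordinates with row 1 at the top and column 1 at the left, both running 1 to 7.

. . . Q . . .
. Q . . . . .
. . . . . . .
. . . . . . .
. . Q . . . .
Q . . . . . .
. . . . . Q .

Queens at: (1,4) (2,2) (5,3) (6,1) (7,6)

(1,4) attacks row 3 at column 4 and diagonals 2, 6.
(2,2) attacks row 3 at column 2 and diagonals 1, 3.
(5,3) attacks row 3 at column 3 and diagonals 1, 5.
(6,1) attacks row 3 at column 1 and diagonals 4.
(7,6) attacks row 3 at column 6 and diagonals 2.
Attacked columns: {1, 2, 3, 4, 5, 6}. Safe: {7}.

columns 7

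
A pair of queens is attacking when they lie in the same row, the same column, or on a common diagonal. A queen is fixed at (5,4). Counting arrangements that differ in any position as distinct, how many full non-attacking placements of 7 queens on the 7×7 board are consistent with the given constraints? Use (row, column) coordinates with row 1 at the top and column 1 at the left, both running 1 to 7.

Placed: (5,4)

4

Branch on row 1: col 1 → 0; col 2 → 1; col 3 → 1; col 5 → 1; col 6 → 1; col 7 → 0.
Sum: 0 + 1 + 1 + 1 + 1 + 0 = 4.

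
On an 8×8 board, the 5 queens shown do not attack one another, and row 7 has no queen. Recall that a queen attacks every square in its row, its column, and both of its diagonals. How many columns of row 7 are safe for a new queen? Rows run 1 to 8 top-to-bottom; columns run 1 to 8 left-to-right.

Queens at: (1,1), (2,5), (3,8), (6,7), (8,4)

1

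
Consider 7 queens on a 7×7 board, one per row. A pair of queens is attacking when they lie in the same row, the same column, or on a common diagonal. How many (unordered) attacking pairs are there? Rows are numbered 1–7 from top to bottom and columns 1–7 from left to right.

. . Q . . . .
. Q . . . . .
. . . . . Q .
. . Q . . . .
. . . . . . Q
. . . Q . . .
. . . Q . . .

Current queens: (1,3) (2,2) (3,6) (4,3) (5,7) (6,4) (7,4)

4

Same column: (1,3)–(4,3) (column 3); (6,4)–(7,4) (column 4).
Same diagonal: (1,3)–(2,2) (|1−2| = |3−2| = 1); (1,3)–(5,7) (|1−5| = |3−7| = 4).
Total attacking pairs: 4.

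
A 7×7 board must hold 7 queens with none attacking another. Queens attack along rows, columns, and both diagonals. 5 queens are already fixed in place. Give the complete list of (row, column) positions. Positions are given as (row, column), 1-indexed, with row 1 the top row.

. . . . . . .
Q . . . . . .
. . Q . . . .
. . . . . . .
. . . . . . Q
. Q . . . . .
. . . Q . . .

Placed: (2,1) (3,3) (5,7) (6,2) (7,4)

Row 1: attacked by (2,1)→{1,2}; (3,3)→{1,3,5}; (5,7)→{3,7}; (6,2)→{2,7}; (7,4)→{4}. Safe: 6. Place at column 6.
Row 4: attacked by (1,6)→{3,6}; (2,1)→{1,3}; (3,3)→{2,3,4}; (5,7)→{6,7}; (6,2)→{2,4}; (7,4)→{1,4,7}. Safe: 5. Place at column 5.
Columns [6, 1, 3, 5, 7, 2, 4], r−c [-5, 1, 0, -1, -2, 4, 3], r+c [7, 3, 6, 9, 12, 8, 11] are all distinct, so no two queens attack.

(1,6) (2,1) (3,3) (4,5) (5,7) (6,2) (7,4)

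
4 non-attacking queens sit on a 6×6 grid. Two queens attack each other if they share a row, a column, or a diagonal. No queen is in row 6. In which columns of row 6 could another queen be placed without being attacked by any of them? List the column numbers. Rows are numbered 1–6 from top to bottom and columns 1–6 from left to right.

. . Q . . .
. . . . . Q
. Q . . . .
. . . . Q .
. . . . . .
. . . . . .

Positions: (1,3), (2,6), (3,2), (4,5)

columns 1, 4

(1,3) attacks row 6 at column 3.
(2,6) attacks row 6 at column 6 and diagonals 2.
(3,2) attacks row 6 at column 2 and diagonals 5.
(4,5) attacks row 6 at column 5 and diagonals 3.
Attacked columns: {2, 3, 5, 6}. Safe: {1, 4}.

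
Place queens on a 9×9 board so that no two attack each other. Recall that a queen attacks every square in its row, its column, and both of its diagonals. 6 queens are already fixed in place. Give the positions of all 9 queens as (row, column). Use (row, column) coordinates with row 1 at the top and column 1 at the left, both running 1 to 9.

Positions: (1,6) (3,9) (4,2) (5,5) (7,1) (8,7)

(1,6) (2,3) (3,9) (4,2) (5,5) (6,8) (7,1) (8,7) (9,4)

Row 2: attacked by (1,6)→{5,6,7}; (3,9)→{8,9}; (4,2)→{2,4}; (5,5)→{2,5,8}; (7,1)→{1,6}; (8,7)→{1,7}. Safe: 3. Place at column 3.
Row 6: attacked by (1,6)→{1,6}; (2,3)→{3,7}; (3,9)→{6,9}; (4,2)→{2,4}; (5,5)→{4,5,6}; (7,1)→{1,2}; (8,7)→{5,7,9}. Safe: 8. Place at column 8.
Row 9: attacked by (1,6)→{6}; (2,3)→{3}; (3,9)→{3,9}; (4,2)→{2,7}; (5,5)→{1,5,9}; (6,8)→{5,8}; (7,1)→{1,3}; (8,7)→{6,7,8}. Safe: 4. Place at column 4.
Columns [6, 3, 9, 2, 5, 8, 1, 7, 4], r−c [-5, -1, -6, 2, 0, -2, 6, 1, 5], r+c [7, 5, 12, 6, 10, 14, 8, 15, 13] are all distinct, so no two queens attack.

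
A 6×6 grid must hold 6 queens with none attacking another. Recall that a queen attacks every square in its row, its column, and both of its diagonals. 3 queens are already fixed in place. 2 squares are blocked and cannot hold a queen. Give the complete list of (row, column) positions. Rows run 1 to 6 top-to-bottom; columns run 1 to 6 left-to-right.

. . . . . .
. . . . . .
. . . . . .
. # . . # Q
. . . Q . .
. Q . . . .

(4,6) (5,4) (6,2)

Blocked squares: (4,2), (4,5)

(1,5) (2,3) (3,1) (4,6) (5,4) (6,2)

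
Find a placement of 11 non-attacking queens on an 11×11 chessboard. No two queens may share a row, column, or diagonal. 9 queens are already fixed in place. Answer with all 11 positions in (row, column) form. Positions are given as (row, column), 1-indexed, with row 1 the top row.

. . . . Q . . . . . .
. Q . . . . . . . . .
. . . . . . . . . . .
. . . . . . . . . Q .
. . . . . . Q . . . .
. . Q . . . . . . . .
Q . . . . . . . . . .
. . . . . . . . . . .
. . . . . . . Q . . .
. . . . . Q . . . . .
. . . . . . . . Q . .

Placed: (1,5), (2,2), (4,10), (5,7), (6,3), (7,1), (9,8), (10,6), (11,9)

(1,5) (2,2) (3,4) (4,10) (5,7) (6,3) (7,1) (8,11) (9,8) (10,6) (11,9)

Row 3: attacked by (1,5)→{3,5,7}; (2,2)→{1,2,3}; (4,10)→{9,10,11}; (5,7)→{5,7,9}; (6,3)→{3,6}; (7,1)→{1,5}; (9,8)→{2,8}; (10,6)→{6}; (11,9)→{1,9}. Safe: 4. Place at column 4.
Row 8: attacked by (1,5)→{5}; (2,2)→{2,8}; (3,4)→{4,9}; (4,10)→{6,10}; (5,7)→{4,7,10}; (6,3)→{1,3,5}; (7,1)→{1,2}; (9,8)→{7,8,9}; (10,6)→{4,6,8}; (11,9)→{6,9}. Safe: 11. Place at column 11.
Columns [5, 2, 4, 10, 7, 3, 1, 11, 8, 6, 9], r−c [-4, 0, -1, -6, -2, 3, 6, -3, 1, 4, 2], r+c [6, 4, 7, 14, 12, 9, 8, 19, 17, 16, 20] are all distinct, so no two queens attack.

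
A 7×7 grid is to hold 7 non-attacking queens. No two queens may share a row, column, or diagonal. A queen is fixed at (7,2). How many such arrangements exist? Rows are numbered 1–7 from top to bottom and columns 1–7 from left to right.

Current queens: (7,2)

7

Branch on row 1: col 1 → 0; col 3 → 0; col 4 → 1; col 5 → 1; col 6 → 4; col 7 → 1.
Sum: 0 + 0 + 1 + 1 + 4 + 1 = 7.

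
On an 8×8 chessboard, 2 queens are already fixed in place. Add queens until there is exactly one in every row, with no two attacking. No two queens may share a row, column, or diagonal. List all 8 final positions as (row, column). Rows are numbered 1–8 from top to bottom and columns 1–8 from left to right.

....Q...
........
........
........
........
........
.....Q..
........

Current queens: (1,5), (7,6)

Row 2: attacked by (1,5)→{4,5,6}; (7,6)→{1,6}. Safe: 2, 3, 7, 8. Place at column 8.
Row 3: attacked by (1,5)→{3,5,7}; (2,8)→{7,8}; (7,6)→{2,6}. Safe: 1, 4. Place at column 4.
Row 4: attacked by (1,5)→{2,5,8}; (2,8)→{6,8}; (3,4)→{3,4,5}; (7,6)→{3,6}. Safe: 1, 7. Place at column 1.
Row 5: attacked by (1,5)→{1,5}; (2,8)→{5,8}; (3,4)→{2,4,6}; (4,1)→{1,2}; (7,6)→{4,6,8}. Safe: 3, 7. Place at column 7.
Row 6: attacked by (1,5)→{5}; (2,8)→{4,8}; (3,4)→{1,4,7}; (4,1)→{1,3}; (5,7)→{6,7,8}; (7,6)→{5,6,7}. Safe: 2. Place at column 2.
Row 8: attacked by (1,5)→{5}; (2,8)→{2,8}; (3,4)→{4}; (4,1)→{1,5}; (5,7)→{4,7}; (6,2)→{2,4}; (7,6)→{5,6,7}. Safe: 3. Place at column 3.
Columns [5, 8, 4, 1, 7, 2, 6, 3], r−c [-4, -6, -1, 3, -2, 4, 1, 5], r+c [6, 10, 7, 5, 12, 8, 13, 11] are all distinct, so no two queens attack.

(1,5) (2,8) (3,4) (4,1) (5,7) (6,2) (7,6) (8,3)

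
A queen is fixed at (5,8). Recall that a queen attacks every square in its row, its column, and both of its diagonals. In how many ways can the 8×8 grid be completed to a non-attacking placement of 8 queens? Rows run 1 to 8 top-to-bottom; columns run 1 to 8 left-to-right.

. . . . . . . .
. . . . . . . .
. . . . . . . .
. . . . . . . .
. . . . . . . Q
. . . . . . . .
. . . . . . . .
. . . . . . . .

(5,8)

18

Branch on row 1: col 1 → 1; col 2 → 1; col 3 → 4; col 5 → 5; col 6 → 4; col 7 → 3.
Sum: 1 + 1 + 4 + 5 + 4 + 3 = 18.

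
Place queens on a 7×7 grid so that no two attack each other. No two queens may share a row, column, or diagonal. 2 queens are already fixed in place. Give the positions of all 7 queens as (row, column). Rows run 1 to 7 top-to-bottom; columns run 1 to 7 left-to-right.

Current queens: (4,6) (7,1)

(1,4) (2,7) (3,3) (4,6) (5,2) (6,5) (7,1)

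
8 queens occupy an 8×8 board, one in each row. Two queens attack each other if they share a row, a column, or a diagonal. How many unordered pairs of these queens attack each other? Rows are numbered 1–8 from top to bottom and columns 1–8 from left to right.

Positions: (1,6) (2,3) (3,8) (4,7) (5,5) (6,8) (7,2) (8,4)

3

Same column: (3,8)–(6,8) (column 8).
Same diagonal: (1,6)–(3,8) (|1−3| = |6−8| = 2); (3,8)–(4,7) (|3−4| = |8−7| = 1).
Total attacking pairs: 3.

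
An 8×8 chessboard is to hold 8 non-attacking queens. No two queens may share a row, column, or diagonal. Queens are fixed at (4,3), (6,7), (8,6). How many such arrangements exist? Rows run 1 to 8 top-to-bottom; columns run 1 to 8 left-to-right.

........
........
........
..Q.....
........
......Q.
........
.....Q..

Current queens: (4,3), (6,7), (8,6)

Branch on row 1: col 1 → 0; col 4 → 1; col 5 → 0; col 8 → 1.
Sum: 0 + 1 + 0 + 1 = 2.

2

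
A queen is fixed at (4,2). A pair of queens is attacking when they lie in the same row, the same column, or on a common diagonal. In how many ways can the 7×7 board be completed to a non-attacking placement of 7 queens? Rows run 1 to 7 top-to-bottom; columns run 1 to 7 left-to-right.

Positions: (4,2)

6

Branch on row 1: col 1 → 1; col 3 → 2; col 4 → 2; col 6 → 0; col 7 → 1.
Sum: 1 + 2 + 2 + 0 + 1 = 6.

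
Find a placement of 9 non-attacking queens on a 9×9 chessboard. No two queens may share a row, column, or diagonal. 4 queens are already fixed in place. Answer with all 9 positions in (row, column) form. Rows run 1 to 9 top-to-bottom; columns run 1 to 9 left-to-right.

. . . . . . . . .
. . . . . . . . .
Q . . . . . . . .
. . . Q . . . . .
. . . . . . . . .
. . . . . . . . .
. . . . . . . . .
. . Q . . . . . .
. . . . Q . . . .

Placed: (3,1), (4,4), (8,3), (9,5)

(1,2) (2,8) (3,1) (4,4) (5,7) (6,9) (7,6) (8,3) (9,5)

Row 1: attacked by (3,1)→{1,3}; (4,4)→{1,4,7}; (8,3)→{3}; (9,5)→{5}. Safe: 2, 6, 8, 9. Place at column 2.
Row 2: attacked by (1,2)→{1,2,3}; (3,1)→{1,2}; (4,4)→{2,4,6}; (8,3)→{3,9}; (9,5)→{5}. Safe: 7, 8. Place at column 8.
Row 5: attacked by (1,2)→{2,6}; (2,8)→{5,8}; (3,1)→{1,3}; (4,4)→{3,4,5}; (8,3)→{3,6}; (9,5)→{1,5,9}. Safe: 7. Place at column 7.
Row 6: attacked by (1,2)→{2,7}; (2,8)→{4,8}; (3,1)→{1,4}; (4,4)→{2,4,6}; (5,7)→{6,7,8}; (8,3)→{1,3,5}; (9,5)→{2,5,8}. Safe: 9. Place at column 9.
Row 7: attacked by (1,2)→{2,8}; (2,8)→{3,8}; (3,1)→{1,5}; (4,4)→{1,4,7}; (5,7)→{5,7,9}; (6,9)→{8,9}; (8,3)→{2,3,4}; (9,5)→{3,5,7}. Safe: 6. Place at column 6.
Columns [2, 8, 1, 4, 7, 9, 6, 3, 5], r−c [-1, -6, 2, 0, -2, -3, 1, 5, 4], r+c [3, 10, 4, 8, 12, 15, 13, 11, 14] are all distinct, so no two queens attack.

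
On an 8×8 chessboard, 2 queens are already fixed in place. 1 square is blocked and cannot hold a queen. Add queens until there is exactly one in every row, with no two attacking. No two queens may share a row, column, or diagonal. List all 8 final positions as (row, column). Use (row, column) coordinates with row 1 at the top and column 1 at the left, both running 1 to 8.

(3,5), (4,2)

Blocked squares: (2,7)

Row 1: attacked by (3,5)→{3,5,7}; (4,2)→{2,5}. Safe: 1, 4, 6, 8. Place at column 6.
Row 2: attacked by (1,6)→{5,6,7}; (3,5)→{4,5,6}; (4,2)→{2,4}. Blocked: 7. Safe: 1, 3, 8. Place at column 1.
Row 5: attacked by (1,6)→{2,6}; (2,1)→{1,4}; (3,5)→{3,5,7}; (4,2)→{1,2,3}. Safe: 8. Place at column 8.
Row 6: attacked by (1,6)→{1,6}; (2,1)→{1,5}; (3,5)→{2,5,8}; (4,2)→{2,4}; (5,8)→{7,8}. Safe: 3. Place at column 3.
Row 7: attacked by (1,6)→{6}; (2,1)→{1,6}; (3,5)→{1,5}; (4,2)→{2,5}; (5,8)→{6,8}; (6,3)→{2,3,4}. Safe: 7. Place at column 7.
Row 8: attacked by (1,6)→{6}; (2,1)→{1,7}; (3,5)→{5}; (4,2)→{2,6}; (5,8)→{5,8}; (6,3)→{1,3,5}; (7,7)→{6,7,8}. Safe: 4. Place at column 4.
Columns [6, 1, 5, 2, 8, 3, 7, 4], r−c [-5, 1, -2, 2, -3, 3, 0, 4], r+c [7, 3, 8, 6, 13, 9, 14, 12] are all distinct, so no two queens attack.

(1,6) (2,1) (3,5) (4,2) (5,8) (6,3) (7,7) (8,4)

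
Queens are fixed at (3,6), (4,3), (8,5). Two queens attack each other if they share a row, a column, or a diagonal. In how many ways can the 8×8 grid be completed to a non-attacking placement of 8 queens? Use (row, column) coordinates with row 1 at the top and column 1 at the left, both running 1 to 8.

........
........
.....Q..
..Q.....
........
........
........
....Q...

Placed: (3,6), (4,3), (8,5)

Branch on row 1: col 1 → 0; col 2 → 0; col 7 → 1.
Sum: 0 + 0 + 1 = 1.

1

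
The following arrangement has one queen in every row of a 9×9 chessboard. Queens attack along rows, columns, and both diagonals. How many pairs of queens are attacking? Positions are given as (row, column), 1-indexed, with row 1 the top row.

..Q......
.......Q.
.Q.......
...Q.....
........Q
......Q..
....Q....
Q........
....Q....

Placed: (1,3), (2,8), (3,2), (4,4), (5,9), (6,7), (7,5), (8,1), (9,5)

2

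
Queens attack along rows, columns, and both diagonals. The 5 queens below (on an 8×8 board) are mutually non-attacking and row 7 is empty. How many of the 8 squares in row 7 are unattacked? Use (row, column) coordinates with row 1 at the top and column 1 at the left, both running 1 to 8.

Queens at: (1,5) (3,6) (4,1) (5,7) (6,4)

(1,5) attacks row 7 at column 5.
(3,6) attacks row 7 at column 6 and diagonals 2.
(4,1) attacks row 7 at column 1 and diagonals 4.
(5,7) attacks row 7 at column 7 and diagonals 5.
(6,4) attacks row 7 at column 4 and diagonals 3, 5.
Attacked columns: {1, 2, 3, 4, 5, 6, 7}. Safe: {8}.

1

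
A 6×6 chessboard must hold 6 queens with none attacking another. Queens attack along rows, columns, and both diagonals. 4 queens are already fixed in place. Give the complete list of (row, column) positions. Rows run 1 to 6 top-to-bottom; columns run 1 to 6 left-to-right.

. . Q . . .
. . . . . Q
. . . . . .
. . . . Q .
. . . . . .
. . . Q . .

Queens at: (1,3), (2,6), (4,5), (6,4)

(1,3) (2,6) (3,2) (4,5) (5,1) (6,4)

Row 3: attacked by (1,3)→{1,3,5}; (2,6)→{5,6}; (4,5)→{4,5,6}; (6,4)→{1,4}. Safe: 2. Place at column 2.
Row 5: attacked by (1,3)→{3}; (2,6)→{3,6}; (3,2)→{2,4}; (4,5)→{4,5,6}; (6,4)→{3,4,5}. Safe: 1. Place at column 1.
Columns [3, 6, 2, 5, 1, 4], r−c [-2, -4, 1, -1, 4, 2], r+c [4, 8, 5, 9, 6, 10] are all distinct, so no two queens attack.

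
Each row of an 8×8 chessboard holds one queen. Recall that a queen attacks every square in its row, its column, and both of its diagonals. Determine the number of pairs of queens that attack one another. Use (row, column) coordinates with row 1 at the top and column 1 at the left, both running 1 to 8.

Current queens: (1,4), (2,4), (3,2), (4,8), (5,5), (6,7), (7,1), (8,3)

2

Same column: (1,4)–(2,4) (column 4).
Same diagonal: (1,4)–(3,2) (|1−3| = |4−2| = 2).
Total attacking pairs: 2.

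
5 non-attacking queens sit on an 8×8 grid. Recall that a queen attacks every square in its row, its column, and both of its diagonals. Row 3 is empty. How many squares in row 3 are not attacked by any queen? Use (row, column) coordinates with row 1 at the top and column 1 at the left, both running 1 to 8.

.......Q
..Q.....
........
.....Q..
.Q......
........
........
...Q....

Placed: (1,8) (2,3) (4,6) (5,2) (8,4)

(1,8) attacks row 3 at column 8 and diagonals 6.
(2,3) attacks row 3 at column 3 and diagonals 2, 4.
(4,6) attacks row 3 at column 6 and diagonals 5, 7.
(5,2) attacks row 3 at column 2 and diagonals 4.
(8,4) attacks row 3 at column 4.
Attacked columns: {2, 3, 4, 5, 6, 7, 8}. Safe: {1}.

1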